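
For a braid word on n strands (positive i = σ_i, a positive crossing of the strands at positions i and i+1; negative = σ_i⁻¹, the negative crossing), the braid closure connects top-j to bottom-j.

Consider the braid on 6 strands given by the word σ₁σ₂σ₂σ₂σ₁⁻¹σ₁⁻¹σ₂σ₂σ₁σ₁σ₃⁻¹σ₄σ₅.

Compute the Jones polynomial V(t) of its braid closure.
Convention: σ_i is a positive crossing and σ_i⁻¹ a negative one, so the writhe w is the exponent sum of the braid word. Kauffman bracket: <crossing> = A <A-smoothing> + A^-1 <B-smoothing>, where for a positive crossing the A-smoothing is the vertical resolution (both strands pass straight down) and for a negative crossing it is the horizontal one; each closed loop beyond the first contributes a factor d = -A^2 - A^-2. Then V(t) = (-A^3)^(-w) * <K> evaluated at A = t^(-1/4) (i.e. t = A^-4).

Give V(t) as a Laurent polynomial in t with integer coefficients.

t^10 - 3*t^9 + 5*t^8 - 7*t^7 + 7*t^6 - 7*t^5 + 6*t^4 - 3*t^3 + 2*t^2

Derivation:
The presented braid s1 s2 s2 s2 s1^-1 s1^-1 s2 s2 s1 s1 s3^-1 s4 s5 on 6 strands reduces by inverse Markov moves (closure unchanged at each step):
  Destabilize: the word has the form β·s5 where s5 occurs only as the final letter (β ∈ B_5); drop it and the last strand → 5 strands.
  Destabilize: the word has the form β·s4 where s4 occurs only as the final letter (β ∈ B_4); drop it and the last strand → 4 strands.
  Destabilize: the word has the form β·s3^-1 where s3^-1 occurs only as the final letter (β ∈ B_3); drop it and the last strand → 3 strands.
Reduced to β = s1 s2 s2 s2 s1^-1 s1^-1 s2 s2 s1 s1 on 3 strands, 10 crossings.
Compute on β:
Braid: s1 s2 s2 s2 s1^-1 s1^-1 s2 s2 s1 s1 on 3 strands, 10 crossings.
Writhe w = (#positive) - (#negative) = 8 - 2 = 6.
Computing the Kauffman bracket via state sum. There are 2^10 = 1024 states.
For each crossing: s=0 is the vertical smoothing, s=1 horizontal. Crossing k contributes A^(sign_k * (1 - 2*s_k)); loop factor d = -A^2 - A^-2.
Tabulate the states by total A-exponent and number of loops L (A-exp: L × count):
  A^10: L=3 ×1
  A^8: L=2 ×7, L=4 ×3
  A^6: L=1 ×10, L=3 ×32, L=5 ×3
  A^4: L=2 ×76, L=4 ×43, L=6 ×1
  A^2: L=1 ×51, L=3 ×132, L=5 ×27
  A^0: L=2 ×135, L=4 ×109, L=6 ×8
  A^-2: L=3 ×161, L=5 ×48, L=7 ×1
  A^-4: L=4 ×109, L=6 ×11
  A^-6: L=5 ×44, L=7 ×1
  A^-8: L=6 ×10
  A^-10: L=7 ×1
Each group contributes A^e * Σ count * d^(L-1):
Powers of d = -A^2 - A^-2: d^2 = A^4 + 2 + A^-4; d^3 = -A^6 - 3*A^2 - 3*A^-2 - A^-6; d^4 = A^8 + 4*A^4 + 6 + 4*A^-4 + A^-8; d^5 = -A^10 - 5*A^6 - 10*A^2 - 10*A^-2 - 5*A^-6 - A^-10; d^6 = A^12 + 6*A^8 + 15*A^4 + 20 + 15*A^-4 + 6*A^-8 + A^-12.
  A^10 * (d^2) = A^14 + 2*A^10 + A^6
  A^8 * (7*d + 3*d^3) = -3*A^14 - 16*A^10 - 16*A^6 - 3*A^2
  A^6 * (10 + 32*d^2 + 3*d^4) = 3*A^14 + 44*A^10 + 92*A^6 + 44*A^2 + 3*A^-2
  A^4 * (76*d + 43*d^3 + d^5) = -A^14 - 48*A^10 - 215*A^6 - 215*A^2 - 48*A^-2 - A^-6
  A^2 * (51 + 132*d^2 + 27*d^4) = 27*A^10 + 240*A^6 + 477*A^2 + 240*A^-2 + 27*A^-6
  A^0 * (135*d + 109*d^3 + 8*d^5) = -8*A^10 - 149*A^6 - 542*A^2 - 542*A^-2 - 149*A^-6 - 8*A^-10
  A^-2 * (161*d^2 + 48*d^4 + d^6) = A^10 + 54*A^6 + 368*A^2 + 630*A^-2 + 368*A^-6 + 54*A^-10 + A^-14
  A^-4 * (109*d^3 + 11*d^5) = -11*A^6 - 164*A^2 - 437*A^-2 - 437*A^-6 - 164*A^-10 - 11*A^-14
  A^-6 * (44*d^4 + d^6) = A^6 + 50*A^2 + 191*A^-2 + 284*A^-6 + 191*A^-10 + 50*A^-14 + A^-18
  A^-8 * (10*d^5) = -10*A^2 - 50*A^-2 - 100*A^-6 - 100*A^-10 - 50*A^-14 - 10*A^-18
  A^-10 * (d^6) = A^2 + 6*A^-2 + 15*A^-6 + 20*A^-10 + 15*A^-14 + 6*A^-18 + A^-22
Summing the groups: <K> = 2*A^10 - 3*A^6 + 6*A^2 - 7*A^-2 + 7*A^-6 - 7*A^-10 + 5*A^-14 - 3*A^-18 + A^-22
Normalise by the writhe: (-A^3)^(-w) = (-A^3)^(-6) = A^-18, so f(A) = A^-18 * <K> = 2*A^-8 - 3*A^-12 + 6*A^-16 - 7*A^-20 + 7*A^-24 - 7*A^-28 + 5*A^-32 - 3*A^-36 + A^-40.
Substitute A = t^(-1/4), i.e. A^e → t^(-e/4): V(t) = t^10 - 3*t^9 + 5*t^8 - 7*t^7 + 7*t^6 - 7*t^5 + 6*t^4 - 3*t^3 + 2*t^2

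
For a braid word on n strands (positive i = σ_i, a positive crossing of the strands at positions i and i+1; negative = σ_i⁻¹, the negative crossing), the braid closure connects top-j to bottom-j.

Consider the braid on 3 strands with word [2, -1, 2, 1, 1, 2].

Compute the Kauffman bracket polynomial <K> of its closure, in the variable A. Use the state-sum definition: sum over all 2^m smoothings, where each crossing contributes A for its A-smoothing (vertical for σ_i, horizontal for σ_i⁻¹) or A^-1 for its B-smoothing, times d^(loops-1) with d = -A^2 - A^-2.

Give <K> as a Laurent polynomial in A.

Braid: s2 s1^-1 s2 s1 s1 s2 on 3 strands, 6 crossings.
Writhe w = (#positive) - (#negative) = 5 - 1 = 4.
State-sum expansion of <K>. There are 2^6 = 64 states.
Smooth each crossing (0=||, 1=⌣⌢); contribution A^(Σ sign_k(1-2s_k)) * d^(L-1).
Tabulate the states by total A-exponent and number of loops L (A-exp: L × count):
  A^6: L=2 ×1
  A^4: L=1 ×3, L=3 ×3
  A^2: L=2 ×14, L=4 ×1
  A^0: L=1 ×10, L=3 ×10
  A^-2: L=2 ×13, L=4 ×2
  A^-4: L=3 ×6
  A^-6: L=4 ×1
Each group contributes A^e * Σ count * d^(L-1):
Powers of d = -A^2 - A^-2: d^2 = A^4 + 2 + A^-4; d^3 = -A^6 - 3*A^2 - 3*A^-2 - A^-6.
  A^6 * (d) = -A^8 - A^4
  A^4 * (3 + 3*d^2) = 3*A^8 + 9*A^4 + 3
  A^2 * (14*d + d^3) = -A^8 - 17*A^4 - 17 - A^-4
  A^0 * (10 + 10*d^2) = 10*A^4 + 30 + 10*A^-4
  A^-2 * (13*d + 2*d^3) = -2*A^4 - 19 - 19*A^-4 - 2*A^-8
  A^-4 * (6*d^2) = 6 + 12*A^-4 + 6*A^-8
  A^-6 * (d^3) = -1 - 3*A^-4 - 3*A^-8 - A^-12
Summing the groups: <K> = A^8 - A^4 + 2 - A^-4 + A^-8 - A^-12

Answer: A^8 - A^4 + 2 - A^-4 + A^-8 - A^-12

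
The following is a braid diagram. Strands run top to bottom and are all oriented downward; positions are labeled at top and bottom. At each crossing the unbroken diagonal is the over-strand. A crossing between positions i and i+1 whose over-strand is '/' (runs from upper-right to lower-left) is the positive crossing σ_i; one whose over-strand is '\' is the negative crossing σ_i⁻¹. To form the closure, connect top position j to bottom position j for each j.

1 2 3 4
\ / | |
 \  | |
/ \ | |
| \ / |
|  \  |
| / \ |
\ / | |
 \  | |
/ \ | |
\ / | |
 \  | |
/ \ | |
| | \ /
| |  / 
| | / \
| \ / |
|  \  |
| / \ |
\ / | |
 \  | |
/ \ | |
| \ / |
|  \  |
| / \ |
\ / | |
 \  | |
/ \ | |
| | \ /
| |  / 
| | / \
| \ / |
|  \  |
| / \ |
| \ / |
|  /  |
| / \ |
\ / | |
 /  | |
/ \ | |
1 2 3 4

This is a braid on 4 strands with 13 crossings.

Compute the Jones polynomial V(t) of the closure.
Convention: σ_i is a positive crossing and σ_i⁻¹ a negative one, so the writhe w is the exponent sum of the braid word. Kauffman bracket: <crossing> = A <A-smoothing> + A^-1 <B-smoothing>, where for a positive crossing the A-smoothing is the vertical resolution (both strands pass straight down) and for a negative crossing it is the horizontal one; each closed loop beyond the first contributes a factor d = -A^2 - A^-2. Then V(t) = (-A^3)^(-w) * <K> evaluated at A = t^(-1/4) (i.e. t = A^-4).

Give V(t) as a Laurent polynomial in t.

1 - t^-1 + 2*t^-2 - 2*t^-3 + 2*t^-4 - 2*t^-5 + 2*t^-6 - t^-7

Derivation:
Reading the diagram top to bottom ('/'-over between positions i,i+1 = s_i, '\'-over = s_i^-1): braid word = s1^-1 s2^-1 s1^-1 s1^-1 s3 s2^-1 s1^-1 s2^-1 s1^-1 s3 s2^-1 s2 s1.
The presented braid s1^-1 s2^-1 s1^-1 s1^-1 s3 s2^-1 s1^-1 s2^-1 s1^-1 s3 s2^-1 s2 s1 on 4 strands reduces by inverse Markov moves (closure unchanged at each step):
  Deconjugate: the word is γ·β·γ⁻¹ with γ = s1^-1 s2^-1 (prefix) and γ⁻¹ = s2 s1 (suffix); strip both.
Reduced to β = s1^-1 s1^-1 s3 s2^-1 s1^-1 s2^-1 s1^-1 s3 s2^-1 on 4 strands, 9 crossings.
Compute on β:
Braid: s1^-1 s1^-1 s3 s2^-1 s1^-1 s2^-1 s1^-1 s3 s2^-1 on 4 strands, 9 crossings.
Writhe w = (#positive) - (#negative) = 2 - 7 = -5.
Computing the Kauffman bracket via state sum. There are 2^9 = 512 states.
For each crossing: s=0 is the vertical smoothing, s=1 horizontal. Crossing k contributes A^(sign_k * (1 - 2*s_k)); loop factor d = -A^2 - A^-2.
Tabulate the states by total A-exponent and number of loops L (A-exp: L × count):
  A^9: L=3 ×1
  A^7: L=2 ×4, L=4 ×5
  A^5: L=1 ×4, L=3 ×26, L=5 ×6
  A^3: L=2 ×43, L=4 ×40, L=6 ×1
  A^1: L=1 ×23, L=3 ×92, L=5 ×11
  A^-1: L=2 ×91, L=4 ×34, L=6 ×1
  A^-3: L=1 ×32, L=3 ×48, L=5 ×4
  A^-5: L=2 ×28, L=4 ×8
  A^-7: L=3 ×9
  A^-9: L=4 ×1
Each group contributes A^e * Σ count * d^(L-1):
Powers of d = -A^2 - A^-2: d^2 = A^4 + 2 + A^-4; d^3 = -A^6 - 3*A^2 - 3*A^-2 - A^-6; d^4 = A^8 + 4*A^4 + 6 + 4*A^-4 + A^-8; d^5 = -A^10 - 5*A^6 - 10*A^2 - 10*A^-2 - 5*A^-6 - A^-10.
  A^9 * (d^2) = A^13 + 2*A^9 + A^5
  A^7 * (4*d + 5*d^3) = -5*A^13 - 19*A^9 - 19*A^5 - 5*A
  A^5 * (4 + 26*d^2 + 6*d^4) = 6*A^13 + 50*A^9 + 92*A^5 + 50*A + 6*A^-3
  A^3 * (43*d + 40*d^3 + d^5) = -A^13 - 45*A^9 - 173*A^5 - 173*A - 45*A^-3 - A^-7
  A^1 * (23 + 92*d^2 + 11*d^4) = 11*A^9 + 136*A^5 + 273*A + 136*A^-3 + 11*A^-7
  A^-1 * (91*d + 34*d^3 + d^5) = -A^9 - 39*A^5 - 203*A - 203*A^-3 - 39*A^-7 - A^-11
  A^-3 * (32 + 48*d^2 + 4*d^4) = 4*A^5 + 64*A + 152*A^-3 + 64*A^-7 + 4*A^-11
  A^-5 * (28*d + 8*d^3) = -8*A - 52*A^-3 - 52*A^-7 - 8*A^-11
  A^-7 * (9*d^2) = 9*A^-3 + 18*A^-7 + 9*A^-11
  A^-9 * (d^3) = -A^-3 - 3*A^-7 - 3*A^-11 - A^-15
Summing the groups: <K> = A^13 - 2*A^9 + 2*A^5 - 2*A + 2*A^-3 - 2*A^-7 + A^-11 - A^-15
Normalise by the writhe: (-A^3)^(-w) = (-A^3)^(5) = -A^15, so f(A) = -A^15 * <K> = -A^28 + 2*A^24 - 2*A^20 + 2*A^16 - 2*A^12 + 2*A^8 - A^4 + 1.
Substitute A = t^(-1/4), i.e. A^e → t^(-e/4): V(t) = 1 - t^-1 + 2*t^-2 - 2*t^-3 + 2*t^-4 - 2*t^-5 + 2*t^-6 - t^-7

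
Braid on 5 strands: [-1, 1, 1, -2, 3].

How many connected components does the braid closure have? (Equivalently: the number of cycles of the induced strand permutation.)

2

Derivation:
Track the strand permutation on 5 strands, starting from identity.
  step 1: s1^-1 swaps positions 1,2 -> [2 1 3 4 5]
  step 2: s1 swaps positions 1,2 -> [1 2 3 4 5]
  step 3: s1 swaps positions 1,2 -> [2 1 3 4 5]
  step 4: s2^-1 swaps positions 2,3 -> [2 3 1 4 5]
  step 5: s3 swaps positions 3,4 -> [2 3 4 1 5]
Final permutation (position -> original strand): [2 3 4 1 5]
Closure components = cycle count of this permutation = 2.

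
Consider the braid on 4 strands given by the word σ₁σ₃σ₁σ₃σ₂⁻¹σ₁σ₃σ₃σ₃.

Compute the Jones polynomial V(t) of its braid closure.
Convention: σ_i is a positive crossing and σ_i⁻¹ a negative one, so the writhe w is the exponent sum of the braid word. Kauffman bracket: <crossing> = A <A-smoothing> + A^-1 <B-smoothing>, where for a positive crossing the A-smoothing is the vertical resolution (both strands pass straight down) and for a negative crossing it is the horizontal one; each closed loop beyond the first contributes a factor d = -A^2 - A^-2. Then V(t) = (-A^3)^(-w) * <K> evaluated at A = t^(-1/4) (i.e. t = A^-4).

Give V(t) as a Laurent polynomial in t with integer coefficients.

Braid: s1 s3 s1 s3 s2^-1 s1 s3 s3 s3 on 4 strands, 9 crossings.
Writhe w = (#positive) - (#negative) = 8 - 1 = 7.
State-sum expansion of <K>. There are 2^9 = 512 states.
For each crossing: s=0 is the vertical smoothing, s=1 horizontal. Crossing k contributes A^(sign_k * (1 - 2*s_k)); loop factor d = -A^2 - A^-2.
Tabulate the states by total A-exponent and number of loops L (A-exp: L × count):
  A^9: L=3 ×1
  A^7: L=2 ×8, L=4 ×1
  A^5: L=1 ×15, L=3 ×21
  A^3: L=2 ×60, L=4 ×24
  A^1: L=3 ×110, L=5 ×16
  A^-1: L=4 ×120, L=6 ×6
  A^-3: L=5 ×83, L=7 ×1
  A^-5: L=6 ×36
  A^-7: L=7 ×9
  A^-9: L=8 ×1
Each group contributes A^e * Σ count * d^(L-1):
Powers of d = -A^2 - A^-2: d^2 = A^4 + 2 + A^-4; d^3 = -A^6 - 3*A^2 - 3*A^-2 - A^-6; d^4 = A^8 + 4*A^4 + 6 + 4*A^-4 + A^-8; d^5 = -A^10 - 5*A^6 - 10*A^2 - 10*A^-2 - 5*A^-6 - A^-10; d^6 = A^12 + 6*A^8 + 15*A^4 + 20 + 15*A^-4 + 6*A^-8 + A^-12; d^7 = -A^14 - 7*A^10 - 21*A^6 - 35*A^2 - 35*A^-2 - 21*A^-6 - 7*A^-10 - A^-14.
  A^9 * (d^2) = A^13 + 2*A^9 + A^5
  A^7 * (8*d + d^3) = -A^13 - 11*A^9 - 11*A^5 - A
  A^5 * (15 + 21*d^2) = 21*A^9 + 57*A^5 + 21*A
  A^3 * (60*d + 24*d^3) = -24*A^9 - 132*A^5 - 132*A - 24*A^-3
  A^1 * (110*d^2 + 16*d^4) = 16*A^9 + 174*A^5 + 316*A + 174*A^-3 + 16*A^-7
  A^-1 * (120*d^3 + 6*d^5) = -6*A^9 - 150*A^5 - 420*A - 420*A^-3 - 150*A^-7 - 6*A^-11
  A^-3 * (83*d^4 + d^6) = A^9 + 89*A^5 + 347*A + 518*A^-3 + 347*A^-7 + 89*A^-11 + A^-15
  A^-5 * (36*d^5) = -36*A^5 - 180*A - 360*A^-3 - 360*A^-7 - 180*A^-11 - 36*A^-15
  A^-7 * (9*d^6) = 9*A^5 + 54*A + 135*A^-3 + 180*A^-7 + 135*A^-11 + 54*A^-15 + 9*A^-19
  A^-9 * (d^7) = -A^5 - 7*A - 21*A^-3 - 35*A^-7 - 35*A^-11 - 21*A^-15 - 7*A^-19 - A^-23
Summing the groups: <K> = -A^9 - 2*A + 2*A^-3 - 2*A^-7 + 3*A^-11 - 2*A^-15 + 2*A^-19 - A^-23
Normalise by the writhe: (-A^3)^(-w) = (-A^3)^(-7) = -A^-21, so f(A) = -A^-21 * <K> = A^-12 + 2*A^-20 - 2*A^-24 + 2*A^-28 - 3*A^-32 + 2*A^-36 - 2*A^-40 + A^-44.
Substitute A = t^(-1/4), i.e. A^e → t^(-e/4): V(t) = t^11 - 2*t^10 + 2*t^9 - 3*t^8 + 2*t^7 - 2*t^6 + 2*t^5 + t^3

Answer: t^11 - 2*t^10 + 2*t^9 - 3*t^8 + 2*t^7 - 2*t^6 + 2*t^5 + t^3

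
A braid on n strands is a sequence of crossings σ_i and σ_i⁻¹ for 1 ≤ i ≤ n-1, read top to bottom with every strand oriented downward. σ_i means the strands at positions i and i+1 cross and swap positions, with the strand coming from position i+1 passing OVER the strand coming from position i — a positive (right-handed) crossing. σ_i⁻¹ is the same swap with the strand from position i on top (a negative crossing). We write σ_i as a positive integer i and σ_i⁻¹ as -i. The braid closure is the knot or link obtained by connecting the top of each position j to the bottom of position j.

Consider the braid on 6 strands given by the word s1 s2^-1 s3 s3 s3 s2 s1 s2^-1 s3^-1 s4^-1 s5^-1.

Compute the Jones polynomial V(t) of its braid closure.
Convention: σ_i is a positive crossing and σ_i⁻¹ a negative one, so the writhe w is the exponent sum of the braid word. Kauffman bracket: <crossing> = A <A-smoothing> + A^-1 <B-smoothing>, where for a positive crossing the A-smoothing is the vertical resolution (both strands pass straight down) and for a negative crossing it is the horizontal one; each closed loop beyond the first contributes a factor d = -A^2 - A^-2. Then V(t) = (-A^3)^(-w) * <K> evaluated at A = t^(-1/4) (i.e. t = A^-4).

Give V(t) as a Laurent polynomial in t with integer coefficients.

-t^6 + t^5 - t^4 + 2*t^3 - t^2 + t

Derivation:
The presented braid s1 s2^-1 s3 s3 s3 s2 s1 s2^-1 s3^-1 s4^-1 s5^-1 on 6 strands reduces by inverse Markov moves (closure unchanged at each step):
  Destabilize: the word has the form β·s5^-1 where s5^-1 occurs only as the final letter (β ∈ B_5); drop it and the last strand → 5 strands.
  Destabilize: the word has the form β·s4^-1 where s4^-1 occurs only as the final letter (β ∈ B_4); drop it and the last strand → 4 strands.
Reduced to β = s1 s2^-1 s3 s3 s3 s2 s1 s2^-1 s3^-1 on 4 strands, 9 crossings.
Compute on β:
Braid: s1 s2^-1 s3 s3 s3 s2 s1 s2^-1 s3^-1 on 4 strands, 9 crossings.
Writhe w = (#positive) - (#negative) = 6 - 3 = 3.
State-sum expansion of <K>. There are 2^9 = 512 states.
Smooth each crossing (0=||, 1=⌣⌢); contribution A^(Σ sign_k(1-2s_k)) * d^(L-1).
Tabulate the states by total A-exponent and number of loops L (A-exp: L × count):
  A^9: L=3 ×1
  A^7: L=2 ×7, L=4 ×2
  A^5: L=1 ×11, L=3 ×24, L=5 ×1
  A^3: L=2 ×57, L=4 ×27
  A^1: L=1 ×27, L=3 ×86, L=5 ×13
  A^-1: L=2 ×70, L=4 ×53, L=6 ×3
  A^-3: L=1 ×9, L=3 ×60, L=5 ×15
  A^-5: L=2 ×12, L=4 ×23, L=6 ×1
  A^-7: L=3 ×6, L=5 ×3
  A^-9: L=4 ×1
Each group contributes A^e * Σ count * d^(L-1):
Powers of d = -A^2 - A^-2: d^2 = A^4 + 2 + A^-4; d^3 = -A^6 - 3*A^2 - 3*A^-2 - A^-6; d^4 = A^8 + 4*A^4 + 6 + 4*A^-4 + A^-8; d^5 = -A^10 - 5*A^6 - 10*A^2 - 10*A^-2 - 5*A^-6 - A^-10.
  A^9 * (d^2) = A^13 + 2*A^9 + A^5
  A^7 * (7*d + 2*d^3) = -2*A^13 - 13*A^9 - 13*A^5 - 2*A
  A^5 * (11 + 24*d^2 + d^4) = A^13 + 28*A^9 + 65*A^5 + 28*A + A^-3
  A^3 * (57*d + 27*d^3) = -27*A^9 - 138*A^5 - 138*A - 27*A^-3
  A^1 * (27 + 86*d^2 + 13*d^4) = 13*A^9 + 138*A^5 + 277*A + 138*A^-3 + 13*A^-7
  A^-1 * (70*d + 53*d^3 + 3*d^5) = -3*A^9 - 68*A^5 - 259*A - 259*A^-3 - 68*A^-7 - 3*A^-11
  A^-3 * (9 + 60*d^2 + 15*d^4) = 15*A^5 + 120*A + 219*A^-3 + 120*A^-7 + 15*A^-11
  A^-5 * (12*d + 23*d^3 + d^5) = -A^5 - 28*A - 91*A^-3 - 91*A^-7 - 28*A^-11 - A^-15
  A^-7 * (6*d^2 + 3*d^4) = 3*A + 18*A^-3 + 30*A^-7 + 18*A^-11 + 3*A^-15
  A^-9 * (d^3) = -A^-3 - 3*A^-7 - 3*A^-11 - A^-15
Summing the groups: <K> = -A^5 + A - 2*A^-3 + A^-7 - A^-11 + A^-15
Normalise by the writhe: (-A^3)^(-w) = (-A^3)^(-3) = -A^-9, so f(A) = -A^-9 * <K> = A^-4 - A^-8 + 2*A^-12 - A^-16 + A^-20 - A^-24.
Substitute A = t^(-1/4), i.e. A^e → t^(-e/4): V(t) = -t^6 + t^5 - t^4 + 2*t^3 - t^2 + t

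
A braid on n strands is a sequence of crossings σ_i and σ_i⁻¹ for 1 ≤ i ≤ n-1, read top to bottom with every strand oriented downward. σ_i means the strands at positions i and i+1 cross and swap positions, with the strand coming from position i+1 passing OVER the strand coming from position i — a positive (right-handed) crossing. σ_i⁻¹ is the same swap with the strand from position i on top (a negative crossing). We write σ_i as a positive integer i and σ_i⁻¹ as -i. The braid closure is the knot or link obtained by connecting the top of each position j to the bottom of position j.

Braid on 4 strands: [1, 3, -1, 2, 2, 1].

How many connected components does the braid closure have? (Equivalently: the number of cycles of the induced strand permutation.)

2

Derivation:
Track the strand permutation on 4 strands, starting from identity.
  step 1: s1 swaps positions 1,2 -> [2 1 3 4]
  step 2: s3 swaps positions 3,4 -> [2 1 4 3]
  step 3: s1^-1 swaps positions 1,2 -> [1 2 4 3]
  step 4: s2 swaps positions 2,3 -> [1 4 2 3]
  step 5: s2 swaps positions 2,3 -> [1 2 4 3]
  step 6: s1 swaps positions 1,2 -> [2 1 4 3]
Final permutation (position -> original strand): [2 1 4 3]
Closure components = cycle count of this permutation = 2.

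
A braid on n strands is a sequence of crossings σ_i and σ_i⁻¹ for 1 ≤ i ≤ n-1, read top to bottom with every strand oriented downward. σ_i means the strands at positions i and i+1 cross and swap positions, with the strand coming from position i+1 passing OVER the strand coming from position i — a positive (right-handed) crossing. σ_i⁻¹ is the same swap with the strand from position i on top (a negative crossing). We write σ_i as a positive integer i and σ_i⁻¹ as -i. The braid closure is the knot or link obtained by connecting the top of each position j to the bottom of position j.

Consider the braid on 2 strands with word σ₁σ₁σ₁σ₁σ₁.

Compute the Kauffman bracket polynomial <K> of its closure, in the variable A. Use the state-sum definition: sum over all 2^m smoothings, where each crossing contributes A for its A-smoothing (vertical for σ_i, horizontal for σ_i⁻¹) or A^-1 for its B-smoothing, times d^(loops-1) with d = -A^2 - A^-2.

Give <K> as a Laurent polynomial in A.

Braid: s1 s1 s1 s1 s1 on 2 strands, 5 crossings.
Writhe w = (#positive) - (#negative) = 5 - 0 = 5.
State-sum expansion of <K>. There are 2^5 = 32 states.
For each crossing: s=0 is the vertical smoothing, s=1 horizontal. Crossing k contributes A^(sign_k * (1 - 2*s_k)); loop factor d = -A^2 - A^-2.
  state 00000: A-exp=+5, loops=2, term = A^5 * d^1
  state 00001: A-exp=+3, loops=1, term = A^3 * d^0
  state 00010: A-exp=+3, loops=1, term = A^3 * d^0
  state 00011: A-exp=+1, loops=2, term = A^1 * d^1
  state 00100: A-exp=+3, loops=1, term = A^3 * d^0
  state 00101: A-exp=+1, loops=2, term = A^1 * d^1
  state 00110: A-exp=+1, loops=2, term = A^1 * d^1
  state 00111: A-exp=-1, loops=3, term = A^-1 * d^2
  state 01000: A-exp=+3, loops=1, term = A^3 * d^0
  state 01001: A-exp=+1, loops=2, term = A^1 * d^1
  state 01010: A-exp=+1, loops=2, term = A^1 * d^1
  state 01011: A-exp=-1, loops=3, term = A^-1 * d^2
  state 01100: A-exp=+1, loops=2, term = A^1 * d^1
  state 01101: A-exp=-1, loops=3, term = A^-1 * d^2
  state 01110: A-exp=-1, loops=3, term = A^-1 * d^2
  state 01111: A-exp=-3, loops=4, term = A^-3 * d^3
  state 10000: A-exp=+3, loops=1, term = A^3 * d^0
  state 10001: A-exp=+1, loops=2, term = A^1 * d^1
  state 10010: A-exp=+1, loops=2, term = A^1 * d^1
  state 10011: A-exp=-1, loops=3, term = A^-1 * d^2
  state 10100: A-exp=+1, loops=2, term = A^1 * d^1
  state 10101: A-exp=-1, loops=3, term = A^-1 * d^2
  state 10110: A-exp=-1, loops=3, term = A^-1 * d^2
  state 10111: A-exp=-3, loops=4, term = A^-3 * d^3
  state 11000: A-exp=+1, loops=2, term = A^1 * d^1
  state 11001: A-exp=-1, loops=3, term = A^-1 * d^2
  state 11010: A-exp=-1, loops=3, term = A^-1 * d^2
  state 11011: A-exp=-3, loops=4, term = A^-3 * d^3
  state 11100: A-exp=-1, loops=3, term = A^-1 * d^2
  state 11101: A-exp=-3, loops=4, term = A^-3 * d^3
  state 11110: A-exp=-3, loops=4, term = A^-3 * d^3
  state 11111: A-exp=-5, loops=5, term = A^-5 * d^4
Collect the terms by A-exponent (count of states per loop number):
Powers of d = -A^2 - A^-2: d^2 = A^4 + 2 + A^-4; d^3 = -A^6 - 3*A^2 - 3*A^-2 - A^-6; d^4 = A^8 + 4*A^4 + 6 + 4*A^-4 + A^-8.
  A^5 * (d) = -A^7 - A^3
  A^3 * (5) = 5*A^3
  A^1 * (10*d) = -10*A^3 - 10*A^-1
  A^-1 * (10*d^2) = 10*A^3 + 20*A^-1 + 10*A^-5
  A^-3 * (5*d^3) = -5*A^3 - 15*A^-1 - 15*A^-5 - 5*A^-9
  A^-5 * (d^4) = A^3 + 4*A^-1 + 6*A^-5 + 4*A^-9 + A^-13
Summing the groups: <K> = -A^7 - A^-1 + A^-5 - A^-9 + A^-13

Answer: -A^7 - A^-1 + A^-5 - A^-9 + A^-13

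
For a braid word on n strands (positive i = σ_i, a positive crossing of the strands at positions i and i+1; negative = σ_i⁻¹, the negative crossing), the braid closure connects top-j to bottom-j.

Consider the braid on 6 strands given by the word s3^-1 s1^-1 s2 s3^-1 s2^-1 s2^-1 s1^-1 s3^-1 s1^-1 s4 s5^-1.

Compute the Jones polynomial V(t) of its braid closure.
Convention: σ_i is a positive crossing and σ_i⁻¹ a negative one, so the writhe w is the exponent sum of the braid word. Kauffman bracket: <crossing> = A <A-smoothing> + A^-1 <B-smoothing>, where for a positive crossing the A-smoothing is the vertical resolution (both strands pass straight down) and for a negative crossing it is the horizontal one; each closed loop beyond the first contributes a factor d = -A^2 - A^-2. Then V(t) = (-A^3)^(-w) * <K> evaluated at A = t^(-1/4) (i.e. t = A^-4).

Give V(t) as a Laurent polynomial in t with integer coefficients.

t^-2 - t^-3 + 3*t^-4 - 3*t^-5 + 4*t^-6 - 4*t^-7 + 2*t^-8 - 2*t^-9 + t^-10

Derivation:
The presented braid s3^-1 s1^-1 s2 s3^-1 s2^-1 s2^-1 s1^-1 s3^-1 s1^-1 s4 s5^-1 on 6 strands reduces by inverse Markov moves (closure unchanged at each step):
  Destabilize: the word has the form β·s5^-1 where s5^-1 occurs only as the final letter (β ∈ B_5); drop it and the last strand → 5 strands.
  Destabilize: the word has the form β·s4 where s4 occurs only as the final letter (β ∈ B_4); drop it and the last strand → 4 strands.
Reduced to β = s3^-1 s1^-1 s2 s3^-1 s2^-1 s2^-1 s1^-1 s3^-1 s1^-1 on 4 strands, 9 crossings.
Compute on β:
Braid: s3^-1 s1^-1 s2 s3^-1 s2^-1 s2^-1 s1^-1 s3^-1 s1^-1 on 4 strands, 9 crossings.
Writhe w = (#positive) - (#negative) = 1 - 8 = -7.
State-sum expansion of <K>. There are 2^9 = 512 states.
Smooth each crossing (0=||, 1=⌣⌢); contribution A^(Σ sign_k(1-2s_k)) * d^(L-1).
Tabulate the states by total A-exponent and number of loops L (A-exp: L × count):
  A^9: L=6 ×1
  A^7: L=5 ×9
  A^5: L=4 ×34, L=6 ×2
  A^3: L=3 ×67, L=5 ×17
  A^1: L=2 ×69, L=4 ×56, L=6 ×1
  A^-1: L=1 ×30, L=3 ×88, L=5 ×8
  A^-3: L=2 ×61, L=4 ×23
  A^-5: L=1 ×9, L=3 ×26, L=5 ×1
  A^-7: L=2 ×6, L=4 ×3
  A^-9: L=3 ×1
Each group contributes A^e * Σ count * d^(L-1):
Powers of d = -A^2 - A^-2: d^2 = A^4 + 2 + A^-4; d^3 = -A^6 - 3*A^2 - 3*A^-2 - A^-6; d^4 = A^8 + 4*A^4 + 6 + 4*A^-4 + A^-8; d^5 = -A^10 - 5*A^6 - 10*A^2 - 10*A^-2 - 5*A^-6 - A^-10.
  A^9 * (d^5) = -A^19 - 5*A^15 - 10*A^11 - 10*A^7 - 5*A^3 - A^-1
  A^7 * (9*d^4) = 9*A^15 + 36*A^11 + 54*A^7 + 36*A^3 + 9*A^-1
  A^5 * (34*d^3 + 2*d^5) = -2*A^15 - 44*A^11 - 122*A^7 - 122*A^3 - 44*A^-1 - 2*A^-5
  A^3 * (67*d^2 + 17*d^4) = 17*A^11 + 135*A^7 + 236*A^3 + 135*A^-1 + 17*A^-5
  A^1 * (69*d + 56*d^3 + d^5) = -A^11 - 61*A^7 - 247*A^3 - 247*A^-1 - 61*A^-5 - A^-9
  A^-1 * (30 + 88*d^2 + 8*d^4) = 8*A^7 + 120*A^3 + 254*A^-1 + 120*A^-5 + 8*A^-9
  A^-3 * (61*d + 23*d^3) = -23*A^3 - 130*A^-1 - 130*A^-5 - 23*A^-9
  A^-5 * (9 + 26*d^2 + d^4) = A^3 + 30*A^-1 + 67*A^-5 + 30*A^-9 + A^-13
  A^-7 * (6*d + 3*d^3) = -3*A^-1 - 15*A^-5 - 15*A^-9 - 3*A^-13
  A^-9 * (d^2) = A^-5 + 2*A^-9 + A^-13
Summing the groups: <K> = -A^19 + 2*A^15 - 2*A^11 + 4*A^7 - 4*A^3 + 3*A^-1 - 3*A^-5 + A^-9 - A^-13
Normalise by the writhe: (-A^3)^(-w) = (-A^3)^(7) = -A^21, so f(A) = -A^21 * <K> = A^40 - 2*A^36 + 2*A^32 - 4*A^28 + 4*A^24 - 3*A^20 + 3*A^16 - A^12 + A^8.
Substitute A = t^(-1/4), i.e. A^e → t^(-e/4): V(t) = t^-2 - t^-3 + 3*t^-4 - 3*t^-5 + 4*t^-6 - 4*t^-7 + 2*t^-8 - 2*t^-9 + t^-10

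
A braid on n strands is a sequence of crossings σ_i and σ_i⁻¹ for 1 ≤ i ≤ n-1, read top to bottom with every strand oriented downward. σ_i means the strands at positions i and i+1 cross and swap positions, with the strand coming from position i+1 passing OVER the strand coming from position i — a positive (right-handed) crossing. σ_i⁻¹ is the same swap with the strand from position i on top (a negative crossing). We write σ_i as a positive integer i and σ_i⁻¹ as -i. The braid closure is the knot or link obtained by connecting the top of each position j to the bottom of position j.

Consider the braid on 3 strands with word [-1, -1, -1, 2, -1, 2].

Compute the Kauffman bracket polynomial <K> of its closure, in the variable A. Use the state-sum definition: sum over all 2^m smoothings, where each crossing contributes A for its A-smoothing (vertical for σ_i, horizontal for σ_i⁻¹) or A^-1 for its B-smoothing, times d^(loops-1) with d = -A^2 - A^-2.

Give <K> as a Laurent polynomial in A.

Braid: s1^-1 s1^-1 s1^-1 s2 s1^-1 s2 on 3 strands, 6 crossings.
Writhe w = (#positive) - (#negative) = 2 - 4 = -2.
State-sum expansion of <K>. There are 2^6 = 64 states.
Each crossing splits two ways (0=vertical, 1=horizontal). The state's weight is A^(#A-smoothings - #B-smoothings) * d^(loops - 1).
Tabulate the states by total A-exponent and number of loops L (A-exp: L × count):
  A^6: L=5 ×1
  A^4: L=4 ×6
  A^2: L=3 ×15
  A^0: L=2 ×19, L=4 ×1
  A^-2: L=1 ×11, L=3 ×4
  A^-4: L=2 ×6
  A^-6: L=3 ×1
Each group contributes A^e * Σ count * d^(L-1):
Powers of d = -A^2 - A^-2: d^2 = A^4 + 2 + A^-4; d^3 = -A^6 - 3*A^2 - 3*A^-2 - A^-6; d^4 = A^8 + 4*A^4 + 6 + 4*A^-4 + A^-8.
  A^6 * (d^4) = A^14 + 4*A^10 + 6*A^6 + 4*A^2 + A^-2
  A^4 * (6*d^3) = -6*A^10 - 18*A^6 - 18*A^2 - 6*A^-2
  A^2 * (15*d^2) = 15*A^6 + 30*A^2 + 15*A^-2
  A^0 * (19*d + d^3) = -A^6 - 22*A^2 - 22*A^-2 - A^-6
  A^-2 * (11 + 4*d^2) = 4*A^2 + 19*A^-2 + 4*A^-6
  A^-4 * (6*d) = -6*A^-2 - 6*A^-6
  A^-6 * (d^2) = A^-2 + 2*A^-6 + A^-10
Summing the groups: <K> = A^14 - 2*A^10 + 2*A^6 - 2*A^2 + 2*A^-2 - A^-6 + A^-10

Answer: A^14 - 2*A^10 + 2*A^6 - 2*A^2 + 2*A^-2 - A^-6 + A^-10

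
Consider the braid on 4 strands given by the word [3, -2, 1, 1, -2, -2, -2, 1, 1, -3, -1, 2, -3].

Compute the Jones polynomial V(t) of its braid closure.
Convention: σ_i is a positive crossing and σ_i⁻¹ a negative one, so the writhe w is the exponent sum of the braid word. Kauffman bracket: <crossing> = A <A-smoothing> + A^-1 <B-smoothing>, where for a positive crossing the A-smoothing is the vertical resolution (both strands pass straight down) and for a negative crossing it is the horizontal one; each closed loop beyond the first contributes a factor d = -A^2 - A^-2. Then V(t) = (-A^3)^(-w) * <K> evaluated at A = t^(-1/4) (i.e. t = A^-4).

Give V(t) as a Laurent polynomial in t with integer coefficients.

-t^3 + t^2 - t + 3 - t^-1 + t^-2 - t^-3

Derivation:
The presented braid s3 s2^-1 s1 s1 s2^-1 s2^-1 s2^-1 s1 s1 s3^-1 s1^-1 s2 s3^-1 on 4 strands reduces by inverse Markov moves (closure unchanged at each step):
  Deconjugate: the word is γ·β·γ⁻¹ with γ = s3 s2^-1 (prefix) and γ⁻¹ = s2 s3^-1 (suffix); strip both.
  Deconjugate: the word is γ·β·γ⁻¹ with γ = s1 (prefix) and γ⁻¹ = s1^-1 (suffix); strip both.
  Destabilize: the word has the form β·s3^-1 where s3^-1 occurs only as the final letter (β ∈ B_3); drop it and the last strand → 3 strands.
Reduced to β = s1 s2^-1 s2^-1 s2^-1 s1 s1 on 3 strands, 6 crossings.
Compute on β:
Braid: s1 s2^-1 s2^-1 s2^-1 s1 s1 on 3 strands, 6 crossings.
Writhe w = (#positive) - (#negative) = 3 - 3 = 0.
Enumerate smoothing states for the bracket polynomial. There are 2^6 = 64 states.
Each crossing splits two ways (0=vertical, 1=horizontal). The state's weight is A^(#A-smoothings - #B-smoothings) * d^(loops - 1).
Tabulate the states by total A-exponent and number of loops L (A-exp: L × count):
  A^6: L=4 ×1
  A^4: L=3 ×6
  A^2: L=2 ×12, L=4 ×3
  A^0: L=1 ×9, L=3 ×10, L=5 ×1
  A^-2: L=2 ×12, L=4 ×3
  A^-4: L=3 ×6
  A^-6: L=4 ×1
Each group contributes A^e * Σ count * d^(L-1):
Powers of d = -A^2 - A^-2: d^2 = A^4 + 2 + A^-4; d^3 = -A^6 - 3*A^2 - 3*A^-2 - A^-6; d^4 = A^8 + 4*A^4 + 6 + 4*A^-4 + A^-8.
  A^6 * (d^3) = -A^12 - 3*A^8 - 3*A^4 - 1
  A^4 * (6*d^2) = 6*A^8 + 12*A^4 + 6
  A^2 * (12*d + 3*d^3) = -3*A^8 - 21*A^4 - 21 - 3*A^-4
  A^0 * (9 + 10*d^2 + d^4) = A^8 + 14*A^4 + 35 + 14*A^-4 + A^-8
  A^-2 * (12*d + 3*d^3) = -3*A^4 - 21 - 21*A^-4 - 3*A^-8
  A^-4 * (6*d^2) = 6 + 12*A^-4 + 6*A^-8
  A^-6 * (d^3) = -1 - 3*A^-4 - 3*A^-8 - A^-12
Summing the groups: <K> = -A^12 + A^8 - A^4 + 3 - A^-4 + A^-8 - A^-12
Normalise by the writhe: (-A^3)^(-w) = (-A^3)^(0) = 1, so f(A) = 1 * <K> = -A^12 + A^8 - A^4 + 3 - A^-4 + A^-8 - A^-12.
Substitute A = t^(-1/4), i.e. A^e → t^(-e/4): V(t) = -t^3 + t^2 - t + 3 - t^-1 + t^-2 - t^-3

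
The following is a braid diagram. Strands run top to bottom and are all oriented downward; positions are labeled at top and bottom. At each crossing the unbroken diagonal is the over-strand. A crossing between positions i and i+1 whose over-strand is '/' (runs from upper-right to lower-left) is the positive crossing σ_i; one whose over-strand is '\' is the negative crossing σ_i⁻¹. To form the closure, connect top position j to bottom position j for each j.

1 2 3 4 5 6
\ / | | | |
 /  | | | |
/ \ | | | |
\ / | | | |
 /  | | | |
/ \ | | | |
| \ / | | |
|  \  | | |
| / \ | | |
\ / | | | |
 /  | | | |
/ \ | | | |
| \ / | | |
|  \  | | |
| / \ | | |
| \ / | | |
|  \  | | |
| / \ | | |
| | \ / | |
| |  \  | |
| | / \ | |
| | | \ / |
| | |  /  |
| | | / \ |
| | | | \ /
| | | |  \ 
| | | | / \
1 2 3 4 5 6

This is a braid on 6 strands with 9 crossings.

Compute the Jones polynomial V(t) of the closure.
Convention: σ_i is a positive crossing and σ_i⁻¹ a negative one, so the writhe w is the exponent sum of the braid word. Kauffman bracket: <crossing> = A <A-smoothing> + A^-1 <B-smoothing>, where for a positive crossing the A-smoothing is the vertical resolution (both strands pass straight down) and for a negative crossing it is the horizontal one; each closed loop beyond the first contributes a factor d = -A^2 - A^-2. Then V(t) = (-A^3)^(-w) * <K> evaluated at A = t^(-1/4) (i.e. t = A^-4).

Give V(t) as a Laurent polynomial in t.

Reading the diagram top to bottom ('/'-over between positions i,i+1 = s_i, '\'-over = s_i^-1): braid word = s1 s1 s2^-1 s1 s2^-1 s2^-1 s3^-1 s4 s5^-1.
The presented braid s1 s1 s2^-1 s1 s2^-1 s2^-1 s3^-1 s4 s5^-1 on 6 strands reduces by inverse Markov moves (closure unchanged at each step):
  Destabilize: the word has the form β·s5^-1 where s5^-1 occurs only as the final letter (β ∈ B_5); drop it and the last strand → 5 strands.
  Destabilize: the word has the form β·s4 where s4 occurs only as the final letter (β ∈ B_4); drop it and the last strand → 4 strands.
  Destabilize: the word has the form β·s3^-1 where s3^-1 occurs only as the final letter (β ∈ B_3); drop it and the last strand → 3 strands.
Reduced to β = s1 s1 s2^-1 s1 s2^-1 s2^-1 on 3 strands, 6 crossings.
Compute on β:
Braid: s1 s1 s2^-1 s1 s2^-1 s2^-1 on 3 strands, 6 crossings.
Writhe w = (#positive) - (#negative) = 3 - 3 = 0.
Enumerate smoothing states for the bracket polynomial. There are 2^6 = 64 states.
For each crossing: s=0 is the vertical smoothing, s=1 horizontal. Crossing k contributes A^(sign_k * (1 - 2*s_k)); loop factor d = -A^2 - A^-2.
Tabulate the states by total A-exponent and number of loops L (A-exp: L × count):
  A^6: L=4 ×1
  A^4: L=3 ×6
  A^2: L=2 ×14, L=4 ×1
  A^0: L=1 ×13, L=3 ×7
  A^-2: L=2 ×14, L=4 ×1
  A^-4: L=3 ×6
  A^-6: L=4 ×1
Each group contributes A^e * Σ count * d^(L-1):
Powers of d = -A^2 - A^-2: d^2 = A^4 + 2 + A^-4; d^3 = -A^6 - 3*A^2 - 3*A^-2 - A^-6.
  A^6 * (d^3) = -A^12 - 3*A^8 - 3*A^4 - 1
  A^4 * (6*d^2) = 6*A^8 + 12*A^4 + 6
  A^2 * (14*d + d^3) = -A^8 - 17*A^4 - 17 - A^-4
  A^0 * (13 + 7*d^2) = 7*A^4 + 27 + 7*A^-4
  A^-2 * (14*d + d^3) = -A^4 - 17 - 17*A^-4 - A^-8
  A^-4 * (6*d^2) = 6 + 12*A^-4 + 6*A^-8
  A^-6 * (d^3) = -1 - 3*A^-4 - 3*A^-8 - A^-12
Summing the groups: <K> = -A^12 + 2*A^8 - 2*A^4 + 3 - 2*A^-4 + 2*A^-8 - A^-12
Normalise by the writhe: (-A^3)^(-w) = (-A^3)^(0) = 1, so f(A) = 1 * <K> = -A^12 + 2*A^8 - 2*A^4 + 3 - 2*A^-4 + 2*A^-8 - A^-12.
Substitute A = t^(-1/4), i.e. A^e → t^(-e/4): V(t) = -t^3 + 2*t^2 - 2*t + 3 - 2*t^-1 + 2*t^-2 - t^-3

Answer: -t^3 + 2*t^2 - 2*t + 3 - 2*t^-1 + 2*t^-2 - t^-3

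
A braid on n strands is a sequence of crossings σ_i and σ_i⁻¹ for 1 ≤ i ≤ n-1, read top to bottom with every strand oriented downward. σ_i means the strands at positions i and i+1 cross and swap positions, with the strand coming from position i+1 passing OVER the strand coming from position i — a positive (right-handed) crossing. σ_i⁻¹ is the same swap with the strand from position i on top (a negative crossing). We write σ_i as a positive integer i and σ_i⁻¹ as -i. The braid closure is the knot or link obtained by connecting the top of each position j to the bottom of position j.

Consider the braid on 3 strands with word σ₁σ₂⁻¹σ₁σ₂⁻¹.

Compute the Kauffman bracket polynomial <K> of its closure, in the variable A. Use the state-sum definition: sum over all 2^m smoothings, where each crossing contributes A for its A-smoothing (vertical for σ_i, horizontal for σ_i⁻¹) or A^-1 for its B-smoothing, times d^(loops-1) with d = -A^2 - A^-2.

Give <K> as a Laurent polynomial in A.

A^8 - A^4 + 1 - A^-4 + A^-8

Derivation:
Braid: s1 s2^-1 s1 s2^-1 on 3 strands, 4 crossings.
Writhe w = (#positive) - (#negative) = 2 - 2 = 0.
Computing the Kauffman bracket via state sum. There are 2^4 = 16 states.
For each crossing: s=0 is the vertical smoothing, s=1 horizontal. Crossing k contributes A^(sign_k * (1 - 2*s_k)); loop factor d = -A^2 - A^-2.
  state 0000: A-exp=+0, loops=3, term = A^0 * d^2
  state 0001: A-exp=+2, loops=2, term = A^2 * d^1
  state 0010: A-exp=-2, loops=2, term = A^-2 * d^1
  state 0011: A-exp=+0, loops=1, term = A^0 * d^0
  state 0100: A-exp=+2, loops=2, term = A^2 * d^1
  state 0101: A-exp=+4, loops=3, term = A^4 * d^2
  state 0110: A-exp=+0, loops=1, term = A^0 * d^0
  state 0111: A-exp=+2, loops=2, term = A^2 * d^1
  state 1000: A-exp=-2, loops=2, term = A^-2 * d^1
  state 1001: A-exp=+0, loops=1, term = A^0 * d^0
  state 1010: A-exp=-4, loops=3, term = A^-4 * d^2
  state 1011: A-exp=-2, loops=2, term = A^-2 * d^1
  state 1100: A-exp=+0, loops=1, term = A^0 * d^0
  state 1101: A-exp=+2, loops=2, term = A^2 * d^1
  state 1110: A-exp=-2, loops=2, term = A^-2 * d^1
  state 1111: A-exp=+0, loops=1, term = A^0 * d^0
Collect the terms by A-exponent (count of states per loop number):
Powers of d = -A^2 - A^-2: d^2 = A^4 + 2 + A^-4.
  A^4 * (d^2) = A^8 + 2*A^4 + 1
  A^2 * (4*d) = -4*A^4 - 4
  A^0 * (5 + d^2) = A^4 + 7 + A^-4
  A^-2 * (4*d) = -4 - 4*A^-4
  A^-4 * (d^2) = 1 + 2*A^-4 + A^-8
Summing the groups: <K> = A^8 - A^4 + 1 - A^-4 + A^-8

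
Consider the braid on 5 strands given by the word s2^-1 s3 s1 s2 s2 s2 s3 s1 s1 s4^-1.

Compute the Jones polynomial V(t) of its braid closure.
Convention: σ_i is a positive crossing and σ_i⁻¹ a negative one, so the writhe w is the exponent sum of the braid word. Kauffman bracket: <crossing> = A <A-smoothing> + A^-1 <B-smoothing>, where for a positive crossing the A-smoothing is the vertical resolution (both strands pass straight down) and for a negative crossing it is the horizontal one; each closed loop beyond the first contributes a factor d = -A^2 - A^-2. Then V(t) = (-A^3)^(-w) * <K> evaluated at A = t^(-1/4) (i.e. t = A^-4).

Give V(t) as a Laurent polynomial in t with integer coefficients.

The presented braid s2^-1 s3 s1 s2 s2 s2 s3 s1 s1 s4^-1 on 5 strands reduces by inverse Markov moves (closure unchanged at each step):
  Destabilize: the word has the form β·s4^-1 where s4^-1 occurs only as the final letter (β ∈ B_4); drop it and the last strand → 4 strands.
Reduced to β = s2^-1 s3 s1 s2 s2 s2 s3 s1 s1 on 4 strands, 9 crossings.
Compute on β:
Braid: s2^-1 s3 s1 s2 s2 s2 s3 s1 s1 on 4 strands, 9 crossings.
Writhe w = (#positive) - (#negative) = 8 - 1 = 7.
State-sum expansion of <K>. There are 2^9 = 512 states.
For each crossing: s=0 is the vertical smoothing, s=1 horizontal. Crossing k contributes A^(sign_k * (1 - 2*s_k)); loop factor d = -A^2 - A^-2.
Tabulate the states by total A-exponent and number of loops L (A-exp: L × count):
  A^9: L=3 ×1
  A^7: L=2 ×5, L=4 ×4
  A^5: L=1 ×6, L=3 ×27, L=5 ×3
  A^3: L=2 ×57, L=4 ×26, L=6 ×1
  A^1: L=1 ×39, L=3 ×77, L=5 ×10
  A^-1: L=2 ×81, L=4 ×44, L=6 ×1
  A^-3: L=3 ×73, L=5 ×11
  A^-5: L=4 ×35, L=6 ×1
  A^-7: L=5 ×9
  A^-9: L=6 ×1
Each group contributes A^e * Σ count * d^(L-1):
Powers of d = -A^2 - A^-2: d^2 = A^4 + 2 + A^-4; d^3 = -A^6 - 3*A^2 - 3*A^-2 - A^-6; d^4 = A^8 + 4*A^4 + 6 + 4*A^-4 + A^-8; d^5 = -A^10 - 5*A^6 - 10*A^2 - 10*A^-2 - 5*A^-6 - A^-10.
  A^9 * (d^2) = A^13 + 2*A^9 + A^5
  A^7 * (5*d + 4*d^3) = -4*A^13 - 17*A^9 - 17*A^5 - 4*A
  A^5 * (6 + 27*d^2 + 3*d^4) = 3*A^13 + 39*A^9 + 78*A^5 + 39*A + 3*A^-3
  A^3 * (57*d + 26*d^3 + d^5) = -A^13 - 31*A^9 - 145*A^5 - 145*A - 31*A^-3 - A^-7
  A^1 * (39 + 77*d^2 + 10*d^4) = 10*A^9 + 117*A^5 + 253*A + 117*A^-3 + 10*A^-7
  A^-1 * (81*d + 44*d^3 + d^5) = -A^9 - 49*A^5 - 223*A - 223*A^-3 - 49*A^-7 - A^-11
  A^-3 * (73*d^2 + 11*d^4) = 11*A^5 + 117*A + 212*A^-3 + 117*A^-7 + 11*A^-11
  A^-5 * (35*d^3 + d^5) = -A^5 - 40*A - 115*A^-3 - 115*A^-7 - 40*A^-11 - A^-15
  A^-7 * (9*d^4) = 9*A + 36*A^-3 + 54*A^-7 + 36*A^-11 + 9*A^-15
  A^-9 * (d^5) = -A - 5*A^-3 - 10*A^-7 - 10*A^-11 - 5*A^-15 - A^-19
Summing the groups: <K> = -A^13 + 2*A^9 - 5*A^5 + 5*A - 6*A^-3 + 6*A^-7 - 4*A^-11 + 3*A^-15 - A^-19
Normalise by the writhe: (-A^3)^(-w) = (-A^3)^(-7) = -A^-21, so f(A) = -A^-21 * <K> = A^-8 - 2*A^-12 + 5*A^-16 - 5*A^-20 + 6*A^-24 - 6*A^-28 + 4*A^-32 - 3*A^-36 + A^-40.
Substitute A = t^(-1/4), i.e. A^e → t^(-e/4): V(t) = t^10 - 3*t^9 + 4*t^8 - 6*t^7 + 6*t^6 - 5*t^5 + 5*t^4 - 2*t^3 + t^2

Answer: t^10 - 3*t^9 + 4*t^8 - 6*t^7 + 6*t^6 - 5*t^5 + 5*t^4 - 2*t^3 + t^2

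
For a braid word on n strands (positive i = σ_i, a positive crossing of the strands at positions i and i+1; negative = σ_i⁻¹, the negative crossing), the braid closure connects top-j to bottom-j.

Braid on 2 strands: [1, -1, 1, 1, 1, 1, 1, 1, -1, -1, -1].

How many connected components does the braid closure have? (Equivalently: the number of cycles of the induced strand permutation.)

1

Derivation:
Track the strand permutation on 2 strands, starting from identity.
  step 1: s1 swaps positions 1,2 -> [2 1]
  step 2: s1^-1 swaps positions 1,2 -> [1 2]
  step 3: s1 swaps positions 1,2 -> [2 1]
  step 4: s1 swaps positions 1,2 -> [1 2]
  step 5: s1 swaps positions 1,2 -> [2 1]
  step 6: s1 swaps positions 1,2 -> [1 2]
  step 7: s1 swaps positions 1,2 -> [2 1]
  step 8: s1 swaps positions 1,2 -> [1 2]
  step 9: s1^-1 swaps positions 1,2 -> [2 1]
  step 10: s1^-1 swaps positions 1,2 -> [1 2]
  step 11: s1^-1 swaps positions 1,2 -> [2 1]
Final permutation (position -> original strand): [2 1]
Closure components = cycle count of this permutation = 1.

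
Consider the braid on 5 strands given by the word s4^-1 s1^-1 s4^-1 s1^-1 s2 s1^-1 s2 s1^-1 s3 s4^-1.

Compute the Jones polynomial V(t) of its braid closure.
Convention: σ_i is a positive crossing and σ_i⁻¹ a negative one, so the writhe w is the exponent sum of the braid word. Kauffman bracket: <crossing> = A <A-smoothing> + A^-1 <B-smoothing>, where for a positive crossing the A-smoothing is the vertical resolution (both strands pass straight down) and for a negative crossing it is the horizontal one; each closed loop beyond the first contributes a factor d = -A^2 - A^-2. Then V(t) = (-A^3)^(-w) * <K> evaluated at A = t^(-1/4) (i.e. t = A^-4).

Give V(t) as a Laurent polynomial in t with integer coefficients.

1 - t^-1 + 3*t^-2 - 4*t^-3 + 5*t^-4 - 6*t^-5 + 5*t^-6 - 4*t^-7 + 3*t^-8 - t^-9

Derivation:
Braid: s4^-1 s1^-1 s4^-1 s1^-1 s2 s1^-1 s2 s1^-1 s3 s4^-1 on 5 strands, 10 crossings.
Writhe w = (#positive) - (#negative) = 3 - 7 = -4.
Enumerate smoothing states for the bracket polynomial. There are 2^10 = 1024 states.
For each crossing: s=0 is the vertical smoothing, s=1 horizontal. Crossing k contributes A^(sign_k * (1 - 2*s_k)); loop factor d = -A^2 - A^-2.
Tabulate the states by total A-exponent and number of loops L (A-exp: L × count):
  A^10: L=8 ×1
  A^8: L=7 ×10
  A^6: L=6 ×45
  A^4: L=5 ×118, L=7 ×2
  A^2: L=4 ×195, L=6 ×15
  A^0: L=3 ×203, L=5 ×49
  A^-2: L=2 ×123, L=4 ×85, L=6 ×2
  A^-4: L=1 ×33, L=3 ×78, L=5 ×9
  A^-6: L=2 ×29, L=4 ×16
  A^-8: L=3 ×9, L=5 ×1
  A^-10: L=4 ×1
Each group contributes A^e * Σ count * d^(L-1):
Powers of d = -A^2 - A^-2: d^2 = A^4 + 2 + A^-4; d^3 = -A^6 - 3*A^2 - 3*A^-2 - A^-6; d^4 = A^8 + 4*A^4 + 6 + 4*A^-4 + A^-8; d^5 = -A^10 - 5*A^6 - 10*A^2 - 10*A^-2 - 5*A^-6 - A^-10; d^6 = A^12 + 6*A^8 + 15*A^4 + 20 + 15*A^-4 + 6*A^-8 + A^-12; d^7 = -A^14 - 7*A^10 - 21*A^6 - 35*A^2 - 35*A^-2 - 21*A^-6 - 7*A^-10 - A^-14.
  A^10 * (d^7) = -A^24 - 7*A^20 - 21*A^16 - 35*A^12 - 35*A^8 - 21*A^4 - 7 - A^-4
  A^8 * (10*d^6) = 10*A^20 + 60*A^16 + 150*A^12 + 200*A^8 + 150*A^4 + 60 + 10*A^-4
  A^6 * (45*d^5) = -45*A^16 - 225*A^12 - 450*A^8 - 450*A^4 - 225 - 45*A^-4
  A^4 * (118*d^4 + 2*d^6) = 2*A^16 + 130*A^12 + 502*A^8 + 748*A^4 + 502 + 130*A^-4 + 2*A^-8
  A^2 * (195*d^3 + 15*d^5) = -15*A^12 - 270*A^8 - 735*A^4 - 735 - 270*A^-4 - 15*A^-8
  A^0 * (203*d^2 + 49*d^4) = 49*A^8 + 399*A^4 + 700 + 399*A^-4 + 49*A^-8
  A^-2 * (123*d + 85*d^3 + 2*d^5) = -2*A^8 - 95*A^4 - 398 - 398*A^-4 - 95*A^-8 - 2*A^-12
  A^-4 * (33 + 78*d^2 + 9*d^4) = 9*A^4 + 114 + 243*A^-4 + 114*A^-8 + 9*A^-12
  A^-6 * (29*d + 16*d^3) = -16 - 77*A^-4 - 77*A^-8 - 16*A^-12
  A^-8 * (9*d^2 + d^4) = 1 + 13*A^-4 + 24*A^-8 + 13*A^-12 + A^-16
  A^-10 * (d^3) = -A^-4 - 3*A^-8 - 3*A^-12 - A^-16
Summing the groups: <K> = -A^24 + 3*A^20 - 4*A^16 + 5*A^12 - 6*A^8 + 5*A^4 - 4 + 3*A^-4 - A^-8 + A^-12
Normalise by the writhe: (-A^3)^(-w) = (-A^3)^(4) = A^12, so f(A) = A^12 * <K> = -A^36 + 3*A^32 - 4*A^28 + 5*A^24 - 6*A^20 + 5*A^16 - 4*A^12 + 3*A^8 - A^4 + 1.
Substitute A = t^(-1/4), i.e. A^e → t^(-e/4): V(t) = 1 - t^-1 + 3*t^-2 - 4*t^-3 + 5*t^-4 - 6*t^-5 + 5*t^-6 - 4*t^-7 + 3*t^-8 - t^-9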